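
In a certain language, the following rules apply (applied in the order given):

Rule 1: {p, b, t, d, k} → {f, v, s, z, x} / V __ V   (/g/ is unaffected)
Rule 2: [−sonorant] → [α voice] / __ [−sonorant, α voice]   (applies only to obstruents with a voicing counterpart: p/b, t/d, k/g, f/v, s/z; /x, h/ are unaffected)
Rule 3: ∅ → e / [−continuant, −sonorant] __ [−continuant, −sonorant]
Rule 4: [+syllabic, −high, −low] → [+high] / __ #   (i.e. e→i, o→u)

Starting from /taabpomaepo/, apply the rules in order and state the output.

Rule 1 (intervocalic spirantization): /p/ is a stop between vowels /e/ and /o/, so it spirantizes to the fricative [f]. /taabpomaepo/ → taabpomaefo.
Rule 2 (regressive voicing assimilation): /b/ precedes the voiceless obstruent /p/, so it devoices to [p] by assimilation. /taabpomaefo/ → taappomaefo.
Rule 3 (stop-cluster e-epenthesis): /p/ and /p/ form a stop–stop cluster, so [e] is inserted between them. /taappomaefo/ → taapepomaefo.
Rule 4 (final vowel raising): /o/ is a mid vowel in word-final position, so it raises to [u]. /taapepomaefo/ → taapepomaefu.

taapepomaefu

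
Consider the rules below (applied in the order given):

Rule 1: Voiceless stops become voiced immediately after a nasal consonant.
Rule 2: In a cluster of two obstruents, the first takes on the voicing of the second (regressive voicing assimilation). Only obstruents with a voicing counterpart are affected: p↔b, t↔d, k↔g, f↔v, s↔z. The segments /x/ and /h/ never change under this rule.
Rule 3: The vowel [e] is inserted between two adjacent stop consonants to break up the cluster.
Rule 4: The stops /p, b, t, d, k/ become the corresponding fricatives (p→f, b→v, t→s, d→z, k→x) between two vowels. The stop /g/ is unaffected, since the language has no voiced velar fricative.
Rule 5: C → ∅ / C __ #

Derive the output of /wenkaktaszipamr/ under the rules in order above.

Rule 1 (post-nasal voicing): /k/ is a voiceless stop immediately after the nasal /n/, so it voices to [g]. /wenkaktaszipamr/ → wengaktaszipamr.
Rule 2 (regressive voicing assimilation): /s/ precedes the voiced obstruent /z/, so it voices to [z] by assimilation. /wengaktaszipamr/ → wengaktazzipamr.
Rule 3 (stop-cluster e-epenthesis): /k/ and /t/ form a stop–stop cluster, so [e] is inserted between them. /wengaktazzipamr/ → wengaketazzipamr.
Rule 4 (intervocalic spirantization): /k/ is a stop between vowels /a/ and /e/, so it spirantizes to the fricative [x]. /t/ is a stop between vowels /e/ and /a/, so it spirantizes to the fricative [s]. /p/ is a stop between vowels /i/ and /a/, so it spirantizes to the fricative [f]. /wengaketazzipamr/ → wengaxesazzifamr.
Rule 5 (final cluster simplification): /r/ is the second consonant of a word-final cluster /mr/, so it deletes. /wengaxesazzifamr/ → wengaxesazzifam.

wengaxesazzifam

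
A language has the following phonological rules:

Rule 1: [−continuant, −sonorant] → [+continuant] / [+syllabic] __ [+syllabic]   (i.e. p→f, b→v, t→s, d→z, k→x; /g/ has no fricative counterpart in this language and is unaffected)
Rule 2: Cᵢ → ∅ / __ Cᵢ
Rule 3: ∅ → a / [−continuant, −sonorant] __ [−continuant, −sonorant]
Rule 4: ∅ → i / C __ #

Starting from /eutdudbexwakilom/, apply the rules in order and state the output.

eutadudabexwaxilomi

Rule 1 (intervocalic spirantization): /k/ is a stop between vowels /a/ and /i/, so it spirantizes to the fricative [x]. /eutdudbexwakilom/ → eutdudbexwaxilom.
Rule 2 (degemination): no segment meets the environment; /eutdudbexwaxilom/ is unchanged.
Rule 3 (stop-cluster a-epenthesis): /t/ and /d/ form a stop–stop cluster, so [a] is inserted between them. /d/ and /b/ form a stop–stop cluster, so [a] is inserted between them. /eutdudbexwaxilom/ → eutadudabexwaxilom.
Rule 4 (final i-epenthesis): the form ends in the consonant /m/, so [i] is inserted word-finally. /eutadudabexwaxilom/ → eutadudabexwaxilomi.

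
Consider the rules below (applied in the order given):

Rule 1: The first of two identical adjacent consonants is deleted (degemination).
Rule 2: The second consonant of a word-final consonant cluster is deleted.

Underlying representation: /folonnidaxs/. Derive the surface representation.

Rule 1 (degemination): /nn/ is a geminate; the first /n/ deletes. /folonnidaxs/ → folonidaxs.
Rule 2 (final cluster simplification): /s/ is the second consonant of a word-final cluster /xs/, so it deletes. /folonidaxs/ → folonidax.

folonidax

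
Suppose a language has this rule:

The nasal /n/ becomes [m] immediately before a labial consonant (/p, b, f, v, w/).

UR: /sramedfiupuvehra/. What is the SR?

sramedfiupuvehra

No segment of /sramedfiupuvehra/ meets the structural description of the rule, so the form surfaces unchanged.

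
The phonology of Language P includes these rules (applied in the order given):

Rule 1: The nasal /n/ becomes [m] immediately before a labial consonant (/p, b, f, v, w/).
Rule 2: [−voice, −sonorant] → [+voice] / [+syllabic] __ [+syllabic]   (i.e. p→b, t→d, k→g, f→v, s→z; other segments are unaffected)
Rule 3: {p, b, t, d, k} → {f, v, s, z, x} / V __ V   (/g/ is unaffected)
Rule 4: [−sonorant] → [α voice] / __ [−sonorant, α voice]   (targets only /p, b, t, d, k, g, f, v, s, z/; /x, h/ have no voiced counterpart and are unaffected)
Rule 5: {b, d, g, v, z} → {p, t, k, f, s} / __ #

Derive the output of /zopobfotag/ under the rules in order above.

zovopfozak

Rule 1 (nasal place assimilation): no segment meets the environment; /zopobfotag/ is unchanged.
Rule 2 (intervocalic voicing): /p/ is a voiceless obstruent between vowels /o/ and /o/, so it voices to [b]. /t/ is a voiceless obstruent between vowels /o/ and /a/, so it voices to [d]. /zopobfotag/ → zobobfodag.
Rule 3 (intervocalic spirantization): /b/ is a stop between vowels /o/ and /o/, so it spirantizes to the fricative [v]. /d/ is a stop between vowels /o/ and /a/, so it spirantizes to the fricative [z]. /zobobfodag/ → zovobfozag.
Rule 4 (regressive voicing assimilation): /b/ precedes the voiceless obstruent /f/, so it devoices to [p] by assimilation. /zovobfozag/ → zovopfozag.
Rule 5 (final devoicing): /g/ is a voiced obstruent in word-final position, so it devoices to [k]. /zovopfozag/ → zovopfozak.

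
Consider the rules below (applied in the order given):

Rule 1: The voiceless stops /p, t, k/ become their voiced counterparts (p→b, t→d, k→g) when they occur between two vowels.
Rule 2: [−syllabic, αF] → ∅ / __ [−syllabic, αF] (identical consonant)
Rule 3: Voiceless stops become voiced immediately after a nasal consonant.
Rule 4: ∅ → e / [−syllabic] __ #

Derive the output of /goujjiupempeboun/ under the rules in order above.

goujiubembeboune

Rule 1 (intervocalic voicing): /p/ is a voiceless stop between vowels /u/ and /e/, so it voices to [b]. /goujjiupempeboun/ → goujjiubempeboun.
Rule 2 (degemination): /jj/ is a geminate; the first /j/ deletes. /goujjiubempeboun/ → goujiubempeboun.
Rule 3 (post-nasal voicing): /p/ is a voiceless stop immediately after the nasal /m/, so it voices to [b]. /goujiubempeboun/ → goujiubembeboun.
Rule 4 (final e-epenthesis): the form ends in the consonant /n/, so [e] is inserted word-finally. /goujiubembeboun/ → goujiubembeboune.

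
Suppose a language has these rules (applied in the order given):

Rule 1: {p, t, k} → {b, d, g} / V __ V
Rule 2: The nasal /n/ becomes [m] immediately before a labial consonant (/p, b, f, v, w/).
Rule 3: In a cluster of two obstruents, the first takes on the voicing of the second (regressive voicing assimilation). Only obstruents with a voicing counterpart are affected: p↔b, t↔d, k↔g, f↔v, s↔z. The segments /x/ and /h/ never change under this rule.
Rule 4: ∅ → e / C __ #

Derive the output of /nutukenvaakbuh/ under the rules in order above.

nudugemvaagbuhe

Rule 1 (intervocalic voicing): /t/ is a voiceless stop between vowels /u/ and /u/, so it voices to [d]. /k/ is a voiceless stop between vowels /u/ and /e/, so it voices to [g]. /nutukenvaakbuh/ → nudugenvaakbuh.
Rule 2 (nasal place assimilation): /n/ precedes the labial consonant /v/, so it assimilates in place to [m]. /nudugenvaakbuh/ → nudugemvaakbuh.
Rule 3 (regressive voicing assimilation): /k/ precedes the voiced obstruent /b/, so it voices to [g] by assimilation. /nudugemvaakbuh/ → nudugemvaagbuh.
Rule 4 (final e-epenthesis): the form ends in the consonant /h/, so [e] is inserted word-finally. /nudugemvaagbuh/ → nudugemvaagbuhe.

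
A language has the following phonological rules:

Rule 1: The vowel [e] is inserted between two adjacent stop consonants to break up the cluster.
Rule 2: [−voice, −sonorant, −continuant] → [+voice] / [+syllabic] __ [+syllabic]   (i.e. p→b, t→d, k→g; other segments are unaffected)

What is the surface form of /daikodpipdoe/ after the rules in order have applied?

Rule 1 (stop-cluster e-epenthesis): /d/ and /p/ form a stop–stop cluster, so [e] is inserted between them. /p/ and /d/ form a stop–stop cluster, so [e] is inserted between them. /daikodpipdoe/ → daikodepipedoe.
Rule 2 (intervocalic voicing): /k/ is a voiceless stop between vowels /i/ and /o/, so it voices to [g]. /p/ is a voiceless stop between vowels /e/ and /i/, so it voices to [b]. /p/ is a voiceless stop between vowels /i/ and /e/, so it voices to [b]. /daikodepipedoe/ → daigodebibedoe.

daigodebibedoe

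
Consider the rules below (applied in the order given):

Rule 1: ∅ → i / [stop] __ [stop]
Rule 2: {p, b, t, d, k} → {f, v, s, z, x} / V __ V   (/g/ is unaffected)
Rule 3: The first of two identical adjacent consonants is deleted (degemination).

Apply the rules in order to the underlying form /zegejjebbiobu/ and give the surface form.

zegejeviviovu

Rule 1 (stop-cluster i-epenthesis): /b/ and /b/ form a stop–stop cluster, so [i] is inserted between them. /zegejjebbiobu/ → zegejjebibiobu.
Rule 2 (intervocalic spirantization): /b/ is a stop between vowels /e/ and /i/, so it spirantizes to the fricative [v]. /b/ is a stop between vowels /i/ and /i/, so it spirantizes to the fricative [v]. /b/ is a stop between vowels /o/ and /u/, so it spirantizes to the fricative [v]. /zegejjebibiobu/ → zegejjeviviovu.
Rule 3 (degemination): /jj/ is a geminate; the first /j/ deletes. /zegejjeviviovu/ → zegejeviviovu.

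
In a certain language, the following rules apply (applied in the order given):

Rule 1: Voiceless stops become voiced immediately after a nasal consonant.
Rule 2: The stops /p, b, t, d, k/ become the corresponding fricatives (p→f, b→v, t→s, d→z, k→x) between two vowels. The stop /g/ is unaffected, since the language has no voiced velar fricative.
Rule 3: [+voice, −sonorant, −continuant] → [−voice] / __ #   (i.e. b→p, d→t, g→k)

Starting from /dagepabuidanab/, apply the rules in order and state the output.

dagefavuizanap

Rule 1 (post-nasal voicing): no segment meets the environment; /dagepabuidanab/ is unchanged.
Rule 2 (intervocalic spirantization): /p/ is a stop between vowels /e/ and /a/, so it spirantizes to the fricative [f]. /b/ is a stop between vowels /a/ and /u/, so it spirantizes to the fricative [v]. /d/ is a stop between vowels /i/ and /a/, so it spirantizes to the fricative [z]. /dagepabuidanab/ → dagefavuizanab.
Rule 3 (final devoicing): /b/ is a voiced stop in word-final position, so it devoices to [p]. /dagefavuizanab/ → dagefavuizanap.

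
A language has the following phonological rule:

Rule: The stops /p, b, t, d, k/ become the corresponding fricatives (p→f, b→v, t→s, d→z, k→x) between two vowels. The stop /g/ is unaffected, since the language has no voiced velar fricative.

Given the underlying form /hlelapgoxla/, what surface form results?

No segment of /hlelapgoxla/ meets the structural description of the rule, so the form surfaces unchanged.

hlelapgoxla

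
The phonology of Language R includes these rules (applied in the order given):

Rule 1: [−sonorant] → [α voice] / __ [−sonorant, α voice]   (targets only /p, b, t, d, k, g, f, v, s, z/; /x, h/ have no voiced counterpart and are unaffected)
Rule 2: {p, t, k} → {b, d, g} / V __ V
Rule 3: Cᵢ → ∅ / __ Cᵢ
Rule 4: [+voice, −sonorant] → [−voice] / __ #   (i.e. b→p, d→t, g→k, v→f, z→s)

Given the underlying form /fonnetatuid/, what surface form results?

fonedaduit

Rule 1 (regressive voicing assimilation): no segment meets the environment; /fonnetatuid/ is unchanged.
Rule 2 (intervocalic voicing): /t/ is a voiceless stop between vowels /e/ and /a/, so it voices to [d]. /t/ is a voiceless stop between vowels /a/ and /u/, so it voices to [d]. /fonnetatuid/ → fonnedaduid.
Rule 3 (degemination): /nn/ is a geminate; the first /n/ deletes. /fonnedaduid/ → fonedaduid.
Rule 4 (final devoicing): /d/ is a voiced obstruent in word-final position, so it devoices to [t]. /fonedaduid/ → fonedaduit.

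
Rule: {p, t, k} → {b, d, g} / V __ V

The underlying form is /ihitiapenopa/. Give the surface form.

ihidiabenoba

/t/ is a voiceless stop between vowels /i/ and /i/, so it voices to [d].
/p/ is a voiceless stop between vowels /a/ and /e/, so it voices to [b].
/p/ is a voiceless stop between vowels /o/ and /a/, so it voices to [b].
Surface form: [ihidiabenoba].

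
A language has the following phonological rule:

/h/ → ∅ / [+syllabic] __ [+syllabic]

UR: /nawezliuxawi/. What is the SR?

nawezliuxawi

No segment of /nawezliuxawi/ meets the structural description of the rule, so the form surfaces unchanged.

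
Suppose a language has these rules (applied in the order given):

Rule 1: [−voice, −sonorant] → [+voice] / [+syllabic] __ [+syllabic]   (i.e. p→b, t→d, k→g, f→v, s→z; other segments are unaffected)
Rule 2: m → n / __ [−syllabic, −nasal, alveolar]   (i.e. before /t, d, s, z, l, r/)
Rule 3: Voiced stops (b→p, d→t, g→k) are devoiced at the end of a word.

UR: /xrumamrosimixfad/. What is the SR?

Rule 1 (intervocalic voicing): /s/ is a voiceless obstruent between vowels /o/ and /i/, so it voices to [z]. /xrumamrosimixfad/ → xrumamrozimixfad.
Rule 2 (nasal place assimilation): /m/ precedes the alveolar consonant /r/, so it assimilates in place to [n]. /xrumamrozimixfad/ → xrumanrozimixfad.
Rule 3 (final devoicing): /d/ is a voiced stop in word-final position, so it devoices to [t]. /xrumanrozimixfad/ → xrumanrozimixfat.

xrumanrozimixfat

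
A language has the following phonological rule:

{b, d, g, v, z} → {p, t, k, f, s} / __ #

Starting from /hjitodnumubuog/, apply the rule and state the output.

/g/ is a voiced obstruent in word-final position, so it devoices to [k].
The other instances of /d/, /b/ do not occur in the required environment and remain unchanged.
Surface form: [hjitodnumubuok].

hjitodnumubuok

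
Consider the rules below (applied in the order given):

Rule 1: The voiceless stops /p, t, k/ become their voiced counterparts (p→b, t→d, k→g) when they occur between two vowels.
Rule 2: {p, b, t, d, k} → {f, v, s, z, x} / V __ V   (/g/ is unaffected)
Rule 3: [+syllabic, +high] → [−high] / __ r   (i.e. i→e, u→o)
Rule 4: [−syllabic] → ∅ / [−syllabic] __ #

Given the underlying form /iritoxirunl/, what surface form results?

Rule 1 (intervocalic voicing): /t/ is a voiceless stop between vowels /i/ and /o/, so it voices to [d]. /iritoxirunl/ → iridoxirunl.
Rule 2 (intervocalic spirantization): /d/ is a stop between vowels /i/ and /o/, so it spirantizes to the fricative [z]. /iridoxirunl/ → irizoxirunl.
Rule 3 (pre-rhotic lowering): /i/ is a high vowel immediately before /r/, so it lowers to [e]. /i/ is a high vowel immediately before /r/, so it lowers to [e]. /irizoxirunl/ → erizoxerunl.
Rule 4 (final cluster simplification): /l/ is the second consonant of a word-final cluster /nl/, so it deletes. /erizoxerunl/ → erizoxerun.

erizoxerun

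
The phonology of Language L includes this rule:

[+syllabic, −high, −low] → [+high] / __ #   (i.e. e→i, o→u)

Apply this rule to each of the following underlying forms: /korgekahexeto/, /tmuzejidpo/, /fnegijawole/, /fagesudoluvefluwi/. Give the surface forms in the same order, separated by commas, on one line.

korgekahexetu, tmuzejidpu, fnegijawoli, fagesudoluvefluwi

/korgekahexeto/: /o/ is a mid vowel in word-final position, so it raises to [u]. → [korgekahexetu].
/tmuzejidpo/: /o/ is a mid vowel in word-final position, so it raises to [u]. → [tmuzejidpu].
/fnegijawole/: /e/ is a mid vowel in word-final position, so it raises to [i]. → [fnegijawoli].
/fagesudoluvefluwi/: the rule's environment is not met; surfaces unchanged as [fagesudoluvefluwi].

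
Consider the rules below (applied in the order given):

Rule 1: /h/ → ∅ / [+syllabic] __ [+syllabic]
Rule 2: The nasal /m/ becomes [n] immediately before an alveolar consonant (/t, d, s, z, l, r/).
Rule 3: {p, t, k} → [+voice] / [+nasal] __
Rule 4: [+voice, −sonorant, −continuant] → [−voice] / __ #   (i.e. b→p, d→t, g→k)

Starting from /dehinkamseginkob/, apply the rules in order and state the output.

Rule 1 (intervocalic h-deletion): /h/ occurs between vowels /e/ and /i/, so it deletes. /dehinkamseginkob/ → deinkamseginkob.
Rule 2 (nasal place assimilation): /m/ precedes the alveolar consonant /s/, so it assimilates in place to [n]. /deinkamseginkob/ → deinkanseginkob.
Rule 3 (post-nasal voicing): /k/ is a voiceless stop immediately after the nasal /n/, so it voices to [g]. /k/ is a voiceless stop immediately after the nasal /n/, so it voices to [g]. /deinkanseginkob/ → deingansegingob.
Rule 4 (final devoicing): /b/ is a voiced stop in word-final position, so it devoices to [p]. /deingansegingob/ → deingansegingop.

deingansegingop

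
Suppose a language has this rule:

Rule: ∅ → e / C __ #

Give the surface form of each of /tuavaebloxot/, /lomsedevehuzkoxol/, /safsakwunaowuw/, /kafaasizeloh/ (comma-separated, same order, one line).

tuavaebloxote, lomsedevehuzkoxole, safsakwunaowuwe, kafaasizelohe

/tuavaebloxot/: the form ends in the consonant /t/, so [e] is inserted word-finally. → [tuavaebloxote].
/lomsedevehuzkoxol/: the form ends in the consonant /l/, so [e] is inserted word-finally. → [lomsedevehuzkoxole].
/safsakwunaowuw/: the form ends in the consonant /w/, so [e] is inserted word-finally. → [safsakwunaowuwe].
/kafaasizeloh/: the form ends in the consonant /h/, so [e] is inserted word-finally. → [kafaasizelohe].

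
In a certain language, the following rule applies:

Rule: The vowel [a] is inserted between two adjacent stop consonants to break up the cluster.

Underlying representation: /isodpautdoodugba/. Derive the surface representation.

/d/ and /p/ form a stop–stop cluster, so [a] is inserted between them.
/t/ and /d/ form a stop–stop cluster, so [a] is inserted between them.
/g/ and /b/ form a stop–stop cluster, so [a] is inserted between them.
Surface form: [isodapautadoodugaba].

isodapautadoodugaba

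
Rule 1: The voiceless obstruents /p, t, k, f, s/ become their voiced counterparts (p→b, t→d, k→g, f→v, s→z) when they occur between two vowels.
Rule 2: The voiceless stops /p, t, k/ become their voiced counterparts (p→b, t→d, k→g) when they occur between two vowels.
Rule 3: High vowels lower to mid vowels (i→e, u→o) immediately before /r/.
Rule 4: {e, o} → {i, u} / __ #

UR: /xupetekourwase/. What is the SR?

Rule 1 (intervocalic voicing): /p/ is a voiceless obstruent between vowels /u/ and /e/, so it voices to [b]. /t/ is a voiceless obstruent between vowels /e/ and /e/, so it voices to [d]. /k/ is a voiceless obstruent between vowels /e/ and /o/, so it voices to [g]. /s/ is a voiceless obstruent between vowels /a/ and /e/, so it voices to [z]. /xupetekourwase/ → xubedegourwaze.
Rule 2 (intervocalic voicing): no segment meets the environment; /xubedegourwaze/ is unchanged.
Rule 3 (pre-rhotic lowering): /u/ is a high vowel immediately before /r/, so it lowers to [o]. /xubedegourwaze/ → xubedegoorwaze.
Rule 4 (final vowel raising): /e/ is a mid vowel in word-final position, so it raises to [i]. /xubedegoorwaze/ → xubedegoorwazi.

xubedegoorwazi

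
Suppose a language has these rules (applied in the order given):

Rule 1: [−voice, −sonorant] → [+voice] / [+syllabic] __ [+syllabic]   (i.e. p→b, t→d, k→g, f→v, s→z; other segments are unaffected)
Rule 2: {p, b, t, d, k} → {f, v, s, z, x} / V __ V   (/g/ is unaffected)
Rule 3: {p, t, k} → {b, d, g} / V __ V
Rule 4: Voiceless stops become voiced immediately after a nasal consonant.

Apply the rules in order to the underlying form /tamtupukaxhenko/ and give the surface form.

tamduvugaxhengo

Rule 1 (intervocalic voicing): /p/ is a voiceless obstruent between vowels /u/ and /u/, so it voices to [b]. /k/ is a voiceless obstruent between vowels /u/ and /a/, so it voices to [g]. /tamtupukaxhenko/ → tamtubugaxhenko.
Rule 2 (intervocalic spirantization): /b/ is a stop between vowels /u/ and /u/, so it spirantizes to the fricative [v]. /tamtubugaxhenko/ → tamtuvugaxhenko.
Rule 3 (intervocalic voicing): no segment meets the environment; /tamtuvugaxhenko/ is unchanged.
Rule 4 (post-nasal voicing): /t/ is a voiceless stop immediately after the nasal /m/, so it voices to [d]. /k/ is a voiceless stop immediately after the nasal /n/, so it voices to [g]. /tamtuvugaxhenko/ → tamduvugaxhengo.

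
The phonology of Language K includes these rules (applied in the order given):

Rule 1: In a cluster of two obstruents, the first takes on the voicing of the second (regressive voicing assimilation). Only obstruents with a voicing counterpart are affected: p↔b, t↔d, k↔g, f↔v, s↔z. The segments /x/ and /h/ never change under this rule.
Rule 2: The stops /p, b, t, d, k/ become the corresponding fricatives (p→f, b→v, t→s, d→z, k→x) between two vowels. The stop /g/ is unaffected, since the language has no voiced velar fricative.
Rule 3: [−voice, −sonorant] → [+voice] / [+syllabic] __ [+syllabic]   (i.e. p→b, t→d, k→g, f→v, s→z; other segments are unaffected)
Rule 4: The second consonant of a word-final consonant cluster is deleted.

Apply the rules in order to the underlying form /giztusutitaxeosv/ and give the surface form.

Rule 1 (regressive voicing assimilation): /z/ precedes the voiceless obstruent /t/, so it devoices to [s] by assimilation. /s/ precedes the voiced obstruent /v/, so it voices to [z] by assimilation. /giztusutitaxeosv/ → gistusutitaxeozv.
Rule 2 (intervocalic spirantization): /t/ is a stop between vowels /u/ and /i/, so it spirantizes to the fricative [s]. /t/ is a stop between vowels /i/ and /a/, so it spirantizes to the fricative [s]. /gistusutitaxeozv/ → gistususisaxeozv.
Rule 3 (intervocalic voicing): /s/ is a voiceless obstruent between vowels /u/ and /u/, so it voices to [z]. /s/ is a voiceless obstruent between vowels /u/ and /i/, so it voices to [z]. /s/ is a voiceless obstruent between vowels /i/ and /a/, so it voices to [z]. /gistususisaxeozv/ → gistuzuzizaxeozv.
Rule 4 (final cluster simplification): /v/ is the second consonant of a word-final cluster /zv/, so it deletes. /gistuzuzizaxeozv/ → gistuzuzizaxeoz.

gistuzuzizaxeoz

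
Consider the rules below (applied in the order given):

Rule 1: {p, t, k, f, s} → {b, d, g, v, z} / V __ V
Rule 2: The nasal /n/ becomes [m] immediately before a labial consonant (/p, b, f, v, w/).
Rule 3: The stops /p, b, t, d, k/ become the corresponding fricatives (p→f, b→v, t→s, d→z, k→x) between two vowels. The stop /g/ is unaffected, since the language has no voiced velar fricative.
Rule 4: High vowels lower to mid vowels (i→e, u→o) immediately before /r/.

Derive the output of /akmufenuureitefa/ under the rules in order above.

Rule 1 (intervocalic voicing): /f/ is a voiceless obstruent between vowels /u/ and /e/, so it voices to [v]. /t/ is a voiceless obstruent between vowels /i/ and /e/, so it voices to [d]. /f/ is a voiceless obstruent between vowels /e/ and /a/, so it voices to [v]. /akmufenuureitefa/ → akmuvenuureideva.
Rule 2 (nasal place assimilation): no segment meets the environment; /akmuvenuureideva/ is unchanged.
Rule 3 (intervocalic spirantization): /d/ is a stop between vowels /i/ and /e/, so it spirantizes to the fricative [z]. /akmuvenuureideva/ → akmuvenuureizeva.
Rule 4 (pre-rhotic lowering): /u/ is a high vowel immediately before /r/, so it lowers to [o]. /akmuvenuureizeva/ → akmuvenuoreizeva.

akmuvenuoreizeva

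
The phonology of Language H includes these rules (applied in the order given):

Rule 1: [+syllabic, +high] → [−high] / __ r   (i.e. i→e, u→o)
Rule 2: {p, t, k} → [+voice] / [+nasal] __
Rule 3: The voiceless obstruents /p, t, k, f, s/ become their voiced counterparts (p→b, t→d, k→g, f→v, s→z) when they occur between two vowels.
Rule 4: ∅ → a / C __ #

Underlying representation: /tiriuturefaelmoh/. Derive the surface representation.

teriudorevaelmoha

Rule 1 (pre-rhotic lowering): /i/ is a high vowel immediately before /r/, so it lowers to [e]. /u/ is a high vowel immediately before /r/, so it lowers to [o]. /tiriuturefaelmoh/ → teriutorefaelmoh.
Rule 2 (post-nasal voicing): no segment meets the environment; /teriutorefaelmoh/ is unchanged.
Rule 3 (intervocalic voicing): /t/ is a voiceless obstruent between vowels /u/ and /o/, so it voices to [d]. /f/ is a voiceless obstruent between vowels /e/ and /a/, so it voices to [v]. /teriutorefaelmoh/ → teriudorevaelmoh.
Rule 4 (final a-epenthesis): the form ends in the consonant /h/, so [a] is inserted word-finally. /teriudorevaelmoh/ → teriudorevaelmoha.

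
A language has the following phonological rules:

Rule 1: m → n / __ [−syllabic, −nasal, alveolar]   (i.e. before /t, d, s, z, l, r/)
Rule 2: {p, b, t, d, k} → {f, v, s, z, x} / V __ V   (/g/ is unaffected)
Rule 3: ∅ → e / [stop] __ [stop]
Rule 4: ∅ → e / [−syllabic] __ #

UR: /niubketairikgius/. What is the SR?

Rule 1 (nasal place assimilation): no segment meets the environment; /niubketairikgius/ is unchanged.
Rule 2 (intervocalic spirantization): /t/ is a stop between vowels /e/ and /a/, so it spirantizes to the fricative [s]. /niubketairikgius/ → niubkesairikgius.
Rule 3 (stop-cluster e-epenthesis): /b/ and /k/ form a stop–stop cluster, so [e] is inserted between them. /k/ and /g/ form a stop–stop cluster, so [e] is inserted between them. /niubkesairikgius/ → niubekesairikegius.
Rule 4 (final e-epenthesis): the form ends in the consonant /s/, so [e] is inserted word-finally. /niubekesairikegius/ → niubekesairikegiuse.

niubekesairikegiuse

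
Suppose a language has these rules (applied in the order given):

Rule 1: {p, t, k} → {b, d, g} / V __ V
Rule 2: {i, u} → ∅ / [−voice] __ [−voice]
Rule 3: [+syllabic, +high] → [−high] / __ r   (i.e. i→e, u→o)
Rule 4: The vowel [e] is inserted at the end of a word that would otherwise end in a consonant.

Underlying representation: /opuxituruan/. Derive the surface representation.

Rule 1 (intervocalic voicing): /p/ is a voiceless stop between vowels /o/ and /u/, so it voices to [b]. /t/ is a voiceless stop between vowels /i/ and /u/, so it voices to [d]. /opuxituruan/ → obuxiduruan.
Rule 2 (high vowel syncope): no segment meets the environment; /obuxiduruan/ is unchanged.
Rule 3 (pre-rhotic lowering): /u/ is a high vowel immediately before /r/, so it lowers to [o]. /obuxiduruan/ → obuxidoruan.
Rule 4 (final e-epenthesis): the form ends in the consonant /n/, so [e] is inserted word-finally. /obuxidoruan/ → obuxidoruane.

obuxidoruane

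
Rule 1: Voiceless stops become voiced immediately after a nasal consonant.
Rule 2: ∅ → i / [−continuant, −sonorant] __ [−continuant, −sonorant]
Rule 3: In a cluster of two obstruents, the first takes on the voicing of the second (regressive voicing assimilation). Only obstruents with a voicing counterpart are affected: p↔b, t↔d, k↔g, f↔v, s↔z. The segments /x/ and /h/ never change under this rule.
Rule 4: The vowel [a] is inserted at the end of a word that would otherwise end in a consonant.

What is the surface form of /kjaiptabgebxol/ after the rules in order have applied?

kjaipitabigepxola

Rule 1 (post-nasal voicing): no segment meets the environment; /kjaiptabgebxol/ is unchanged.
Rule 2 (stop-cluster i-epenthesis): /p/ and /t/ form a stop–stop cluster, so [i] is inserted between them. /b/ and /g/ form a stop–stop cluster, so [i] is inserted between them. /kjaiptabgebxol/ → kjaipitabigebxol.
Rule 3 (regressive voicing assimilation): /b/ precedes the voiceless obstruent /x/, so it devoices to [p] by assimilation. /kjaipitabigebxol/ → kjaipitabigepxol.
Rule 4 (final a-epenthesis): the form ends in the consonant /l/, so [a] is inserted word-finally. /kjaipitabigepxol/ → kjaipitabigepxola.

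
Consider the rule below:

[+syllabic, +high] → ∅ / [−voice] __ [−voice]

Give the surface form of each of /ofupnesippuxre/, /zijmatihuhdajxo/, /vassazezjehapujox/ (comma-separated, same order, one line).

ofpnesppxre, zijmathhdajxo, vassazezjehapujox

/ofupnesippuxre/: /u/ is a high vowel flanked by voiceless consonants /f/ and /p/, so it deletes. /i/ is a high vowel flanked by voiceless consonants /s/ and /p/, so it deletes. /u/ is a high vowel flanked by voiceless consonants /p/ and /x/, so it deletes. → [ofpnesppxre].
/zijmatihuhdajxo/: /i/ is a high vowel flanked by voiceless consonants /t/ and /h/, so it deletes. /u/ is a high vowel flanked by voiceless consonants /h/ and /h/, so it deletes. → [zijmathhdajxo].
/vassazezjehapujox/: the rule's environment is not met; surfaces unchanged as [vassazezjehapujox].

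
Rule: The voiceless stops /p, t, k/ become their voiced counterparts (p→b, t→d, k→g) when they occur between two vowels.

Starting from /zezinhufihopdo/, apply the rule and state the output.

zezinhufihopdo

No segment of /zezinhufihopdo/ meets the structural description of the rule, so the form surfaces unchanged.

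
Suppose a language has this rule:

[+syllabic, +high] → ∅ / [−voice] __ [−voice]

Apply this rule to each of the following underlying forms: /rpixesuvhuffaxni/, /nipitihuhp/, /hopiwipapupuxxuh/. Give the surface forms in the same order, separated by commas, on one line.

rpxesuvhffaxni, nipthhp, hopiwipappxxh

/rpixesuvhuffaxni/: /i/ is a high vowel flanked by voiceless consonants /p/ and /x/, so it deletes. /u/ is a high vowel flanked by voiceless consonants /h/ and /f/, so it deletes. → [rpxesuvhffaxni].
/nipitihuhp/: /i/ is a high vowel flanked by voiceless consonants /p/ and /t/, so it deletes. /i/ is a high vowel flanked by voiceless consonants /t/ and /h/, so it deletes. /u/ is a high vowel flanked by voiceless consonants /h/ and /h/, so it deletes. → [nipthhp].
/hopiwipapupuxxuh/: /u/ is a high vowel flanked by voiceless consonants /p/ and /p/, so it deletes. /u/ is a high vowel flanked by voiceless consonants /p/ and /x/, so it deletes. /u/ is a high vowel flanked by voiceless consonants /x/ and /h/, so it deletes. → [hopiwipappxxh].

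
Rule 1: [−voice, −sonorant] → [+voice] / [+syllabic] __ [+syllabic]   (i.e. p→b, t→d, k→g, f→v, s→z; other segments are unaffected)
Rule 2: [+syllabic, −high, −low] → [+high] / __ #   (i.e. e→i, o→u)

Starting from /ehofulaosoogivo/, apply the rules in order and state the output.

ehovulaozoogivu

Rule 1 (intervocalic voicing): /f/ is a voiceless obstruent between vowels /o/ and /u/, so it voices to [v]. /s/ is a voiceless obstruent between vowels /o/ and /o/, so it voices to [z]. /ehofulaosoogivo/ → ehovulaozoogivo.
Rule 2 (final vowel raising): /o/ is a mid vowel in word-final position, so it raises to [u]. /ehovulaozoogivo/ → ehovulaozoogivu.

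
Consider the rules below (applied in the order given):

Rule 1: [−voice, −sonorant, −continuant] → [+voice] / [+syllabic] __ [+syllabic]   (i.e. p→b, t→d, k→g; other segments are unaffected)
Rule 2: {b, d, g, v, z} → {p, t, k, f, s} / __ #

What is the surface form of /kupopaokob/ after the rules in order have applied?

Rule 1 (intervocalic voicing): /p/ is a voiceless stop between vowels /u/ and /o/, so it voices to [b]. /p/ is a voiceless stop between vowels /o/ and /a/, so it voices to [b]. /k/ is a voiceless stop between vowels /o/ and /o/, so it voices to [g]. /kupopaokob/ → kubobaogob.
Rule 2 (final devoicing): /b/ is a voiced obstruent in word-final position, so it devoices to [p]. /kubobaogob/ → kubobaogop.

kubobaogop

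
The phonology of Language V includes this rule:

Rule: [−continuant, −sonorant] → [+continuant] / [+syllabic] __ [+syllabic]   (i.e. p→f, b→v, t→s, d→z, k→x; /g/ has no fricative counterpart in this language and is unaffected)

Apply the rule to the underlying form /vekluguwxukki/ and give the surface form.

vekluguwxukki

No segment of /vekluguwxukki/ meets the structural description of the rule, so the form surfaces unchanged.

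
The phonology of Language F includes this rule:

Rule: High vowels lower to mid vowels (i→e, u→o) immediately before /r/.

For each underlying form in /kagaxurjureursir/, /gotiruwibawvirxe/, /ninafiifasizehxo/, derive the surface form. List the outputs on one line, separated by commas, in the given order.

kagaxorjoreorser, goteruwibawverxe, ninafiifasizehxo

/kagaxurjureursir/: /u/ is a high vowel immediately before /r/, so it lowers to [o]. /u/ is a high vowel immediately before /r/, so it lowers to [o]. /u/ is a high vowel immediately before /r/, so it lowers to [o]. /i/ is a high vowel immediately before /r/, so it lowers to [e]. → [kagaxorjoreorser].
/gotiruwibawvirxe/: /i/ is a high vowel immediately before /r/, so it lowers to [e]. /i/ is a high vowel immediately before /r/, so it lowers to [e]. → [goteruwibawverxe].
/ninafiifasizehxo/: the rule's environment is not met; surfaces unchanged as [ninafiifasizehxo].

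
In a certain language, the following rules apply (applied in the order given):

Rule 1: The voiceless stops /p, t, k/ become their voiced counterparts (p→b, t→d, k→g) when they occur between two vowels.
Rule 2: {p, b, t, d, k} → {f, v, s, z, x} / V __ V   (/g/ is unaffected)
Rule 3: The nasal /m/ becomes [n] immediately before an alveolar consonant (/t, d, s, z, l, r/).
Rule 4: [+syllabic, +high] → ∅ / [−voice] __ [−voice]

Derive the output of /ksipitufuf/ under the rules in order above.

ksivizuff

Rule 1 (intervocalic voicing): /p/ is a voiceless stop between vowels /i/ and /i/, so it voices to [b]. /t/ is a voiceless stop between vowels /i/ and /u/, so it voices to [d]. /ksipitufuf/ → ksibidufuf.
Rule 2 (intervocalic spirantization): /b/ is a stop between vowels /i/ and /i/, so it spirantizes to the fricative [v]. /d/ is a stop between vowels /i/ and /u/, so it spirantizes to the fricative [z]. /ksibidufuf/ → ksivizufuf.
Rule 3 (nasal place assimilation): no segment meets the environment; /ksivizufuf/ is unchanged.
Rule 4 (high vowel syncope): /u/ is a high vowel flanked by voiceless consonants /f/ and /f/, so it deletes. /ksivizufuf/ → ksivizuff.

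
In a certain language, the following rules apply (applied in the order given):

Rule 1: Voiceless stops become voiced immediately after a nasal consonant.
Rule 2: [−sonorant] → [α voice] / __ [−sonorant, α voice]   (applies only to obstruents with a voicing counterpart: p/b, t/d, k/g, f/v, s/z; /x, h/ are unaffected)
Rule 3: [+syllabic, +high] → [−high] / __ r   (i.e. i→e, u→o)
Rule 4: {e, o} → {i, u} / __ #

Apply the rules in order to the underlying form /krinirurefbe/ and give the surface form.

Rule 1 (post-nasal voicing): no segment meets the environment; /krinirurefbe/ is unchanged.
Rule 2 (regressive voicing assimilation): /f/ precedes the voiced obstruent /b/, so it voices to [v] by assimilation. /krinirurefbe/ → krinirurevbe.
Rule 3 (pre-rhotic lowering): /i/ is a high vowel immediately before /r/, so it lowers to [e]. /u/ is a high vowel immediately before /r/, so it lowers to [o]. /krinirurevbe/ → krinerorevbe.
Rule 4 (final vowel raising): /e/ is a mid vowel in word-final position, so it raises to [i]. /krinerorevbe/ → krinerorevbi.

krinerorevbi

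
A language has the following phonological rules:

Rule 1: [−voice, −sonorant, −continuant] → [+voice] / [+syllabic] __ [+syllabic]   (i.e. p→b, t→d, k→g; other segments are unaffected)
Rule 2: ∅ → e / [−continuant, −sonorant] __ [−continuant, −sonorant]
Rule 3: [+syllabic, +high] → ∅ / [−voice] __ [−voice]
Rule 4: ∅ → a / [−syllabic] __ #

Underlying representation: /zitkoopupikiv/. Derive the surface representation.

Rule 1 (intervocalic voicing): /p/ is a voiceless stop between vowels /o/ and /u/, so it voices to [b]. /p/ is a voiceless stop between vowels /u/ and /i/, so it voices to [b]. /k/ is a voiceless stop between vowels /i/ and /i/, so it voices to [g]. /zitkoopupikiv/ → zitkoobubigiv.
Rule 2 (stop-cluster e-epenthesis): /t/ and /k/ form a stop–stop cluster, so [e] is inserted between them. /zitkoobubigiv/ → zitekoobubigiv.
Rule 3 (high vowel syncope): no segment meets the environment; /zitekoobubigiv/ is unchanged.
Rule 4 (final a-epenthesis): the form ends in the consonant /v/, so [a] is inserted word-finally. /zitekoobubigiv/ → zitekoobubigiva.

zitekoobubigiva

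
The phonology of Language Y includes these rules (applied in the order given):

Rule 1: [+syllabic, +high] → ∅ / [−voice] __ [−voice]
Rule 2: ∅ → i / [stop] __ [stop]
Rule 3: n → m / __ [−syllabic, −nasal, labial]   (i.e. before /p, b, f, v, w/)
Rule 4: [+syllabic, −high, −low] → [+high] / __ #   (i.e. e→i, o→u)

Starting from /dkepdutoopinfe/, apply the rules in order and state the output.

Rule 1 (high vowel syncope): no segment meets the environment; /dkepdutoopinfe/ is unchanged.
Rule 2 (stop-cluster i-epenthesis): /d/ and /k/ form a stop–stop cluster, so [i] is inserted between them. /p/ and /d/ form a stop–stop cluster, so [i] is inserted between them. /dkepdutoopinfe/ → dikepidutoopinfe.
Rule 3 (nasal place assimilation): /n/ precedes the labial consonant /f/, so it assimilates in place to [m]. /dikepidutoopinfe/ → dikepidutoopimfe.
Rule 4 (final vowel raising): /e/ is a mid vowel in word-final position, so it raises to [i]. /dikepidutoopimfe/ → dikepidutoopimfi.

dikepidutoopimfi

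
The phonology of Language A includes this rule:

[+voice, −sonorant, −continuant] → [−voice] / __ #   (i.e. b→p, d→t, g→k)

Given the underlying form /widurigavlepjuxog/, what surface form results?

/g/ is a voiced stop in word-final position, so it devoices to [k].
The other instances of /d/, /g/ do not occur in the required environment and remain unchanged.
Surface form: [widurigavlepjuxok].

widurigavlepjuxok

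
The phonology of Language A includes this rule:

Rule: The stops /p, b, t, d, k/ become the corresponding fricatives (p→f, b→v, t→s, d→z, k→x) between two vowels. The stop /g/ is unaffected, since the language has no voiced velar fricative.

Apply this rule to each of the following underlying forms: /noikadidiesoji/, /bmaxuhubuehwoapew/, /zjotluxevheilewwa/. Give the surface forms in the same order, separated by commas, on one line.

noixaziziesoji, bmaxuhuvuehwoafew, zjotluxevheilewwa

/noikadidiesoji/: /k/ is a stop between vowels /i/ and /a/, so it spirantizes to the fricative [x]. /d/ is a stop between vowels /a/ and /i/, so it spirantizes to the fricative [z]. /d/ is a stop between vowels /i/ and /i/, so it spirantizes to the fricative [z]. → [noixaziziesoji].
/bmaxuhubuehwoapew/: /b/ is a stop between vowels /u/ and /u/, so it spirantizes to the fricative [v]. /p/ is a stop between vowels /a/ and /e/, so it spirantizes to the fricative [f]. → [bmaxuhuvuehwoafew].
/zjotluxevheilewwa/: the rule's environment is not met; surfaces unchanged as [zjotluxevheilewwa].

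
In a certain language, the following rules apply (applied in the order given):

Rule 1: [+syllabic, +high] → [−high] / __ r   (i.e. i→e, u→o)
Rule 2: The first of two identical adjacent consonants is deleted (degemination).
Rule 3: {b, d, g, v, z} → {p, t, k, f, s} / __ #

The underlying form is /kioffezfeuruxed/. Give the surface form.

Rule 1 (pre-rhotic lowering): /u/ is a high vowel immediately before /r/, so it lowers to [o]. /kioffezfeuruxed/ → kioffezfeoruxed.
Rule 2 (degemination): /ff/ is a geminate; the first /f/ deletes. /kioffezfeoruxed/ → kiofezfeoruxed.
Rule 3 (final devoicing): /d/ is a voiced obstruent in word-final position, so it devoices to [t]. /kiofezfeoruxed/ → kiofezfeoruxet.

kiofezfeoruxet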